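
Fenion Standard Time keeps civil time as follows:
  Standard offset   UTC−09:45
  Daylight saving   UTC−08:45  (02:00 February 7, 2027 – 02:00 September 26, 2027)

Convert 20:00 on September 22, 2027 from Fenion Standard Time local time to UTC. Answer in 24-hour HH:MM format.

04:45

September 22, 2027 lies within the daylight-saving period (7 February – 26 September), so Fenion Standard Time is on daylight time, UTC−08:45.
20:00 local + 8h45m = 04:45 UTC (rolling into the next day, 23 September 2027).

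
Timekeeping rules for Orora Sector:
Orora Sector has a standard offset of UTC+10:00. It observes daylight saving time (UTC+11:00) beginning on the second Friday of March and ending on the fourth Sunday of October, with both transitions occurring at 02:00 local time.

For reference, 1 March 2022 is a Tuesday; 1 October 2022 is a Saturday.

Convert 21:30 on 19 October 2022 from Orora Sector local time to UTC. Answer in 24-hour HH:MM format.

1 March 2022 is a Tuesday, so the first Friday is March 4 and the second is March 11.
1 October 2022 is a Saturday, so the first Sunday is October 2 and the fourth is October 23.
Daylight saving runs 11 March – 23 October; 19 October 2022 is inside that window, so Orora Sector is at UTC+11:00.
21:30 local − 11h = 10:30 UTC.

10:30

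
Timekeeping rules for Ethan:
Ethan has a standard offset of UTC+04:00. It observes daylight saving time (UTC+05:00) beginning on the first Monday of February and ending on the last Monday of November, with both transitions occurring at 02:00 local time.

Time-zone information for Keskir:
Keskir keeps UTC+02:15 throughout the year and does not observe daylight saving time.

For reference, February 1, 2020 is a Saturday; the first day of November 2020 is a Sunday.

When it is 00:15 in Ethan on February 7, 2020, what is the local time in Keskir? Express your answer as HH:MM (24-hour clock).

21:30

1 February 2020 is a Saturday, so the first Monday is February 3.
1 November 2020 is a Sunday, so Mondays fall on 2, 9, 16, 23, 30; the last is November 30.
February 7, 2020 falls between 3 February and 30 November, so daylight saving is in effect and Ethan is at UTC+05:00.
00:15 Ethan − 5h = 19:15 UTC (rolling into the previous day, 6 February 2020).
Keskir stays on UTC+02:15 all year.
19:15 UTC + 2h15m = 21:30 Keskir.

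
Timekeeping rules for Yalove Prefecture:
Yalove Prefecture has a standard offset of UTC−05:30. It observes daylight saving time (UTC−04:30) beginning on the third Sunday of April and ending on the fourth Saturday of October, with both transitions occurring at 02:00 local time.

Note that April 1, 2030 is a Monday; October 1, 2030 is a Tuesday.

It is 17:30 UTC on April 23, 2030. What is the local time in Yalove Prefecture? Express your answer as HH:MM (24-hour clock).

1 April 2030 is a Monday, so the first Sunday is April 7 and the third is April 21.
1 October 2030 is a Tuesday, so the first Saturday is October 5 and the fourth is October 26.
At the standard offset (UTC−05:30), 17:30 UTC − 5h30m = 12:00 Yalove Prefecture standard time.
The standard-time date in Yalove Prefecture, April 23, 2030, falls between 21 April and 26 October, so daylight saving is in effect and Yalove Prefecture is at UTC−04:30.
17:30 UTC − 4h30m = 13:00 local.

13:00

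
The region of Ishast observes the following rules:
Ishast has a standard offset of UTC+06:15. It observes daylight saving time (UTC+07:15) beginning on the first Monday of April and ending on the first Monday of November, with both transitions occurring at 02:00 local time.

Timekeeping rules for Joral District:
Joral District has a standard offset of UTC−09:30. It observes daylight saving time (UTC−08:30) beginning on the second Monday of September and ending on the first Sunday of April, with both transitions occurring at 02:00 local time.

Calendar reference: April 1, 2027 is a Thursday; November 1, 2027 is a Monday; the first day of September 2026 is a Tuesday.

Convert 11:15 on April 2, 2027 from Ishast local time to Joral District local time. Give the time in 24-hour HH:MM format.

1 April 2027 is a Thursday, so the first Monday is April 5.
1 November 2027 is a Monday, so the first Monday is November 1.
Daylight saving runs 5 April – 1 November; April 2, 2027 is outside that window, so Ishast is on standard time at UTC+06:15.
11:15 Ishast − 6h15m = 05:00 UTC.
1 September 2026 is a Tuesday, so the first Monday is September 7 and the second is September 14.
1 April 2027 is a Thursday, so the first Sunday is April 4.
At the standard offset (UTC−09:30), 05:00 UTC − 9h30m = 19:30 Joral District standard time (rolling into the previous day, 1 April 2027).
Daylight saving runs 14 September 2026 – 4 April 2027; the standard-time date in Joral District, April 1, 2027, is inside that window, so Joral District is at UTC−08:30.
05:00 UTC − 8h30m = 20:30 Joral District (rolling into the previous day, 1 April 2027).

20:30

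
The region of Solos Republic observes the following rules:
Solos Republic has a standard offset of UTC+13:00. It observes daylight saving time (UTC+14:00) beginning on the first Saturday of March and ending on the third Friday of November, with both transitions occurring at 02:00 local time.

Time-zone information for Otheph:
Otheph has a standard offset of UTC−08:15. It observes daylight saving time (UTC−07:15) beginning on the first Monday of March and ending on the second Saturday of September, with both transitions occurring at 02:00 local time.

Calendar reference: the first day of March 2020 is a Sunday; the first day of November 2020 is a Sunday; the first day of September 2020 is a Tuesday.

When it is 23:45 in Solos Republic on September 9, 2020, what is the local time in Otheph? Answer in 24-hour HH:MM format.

1 March 2020 is a Sunday, so the first Saturday is March 7.
1 November 2020 is a Sunday, so the first Friday is November 6 and the third is November 20.
September 9, 2020 lies within the daylight-saving period (7 March – 20 November), so Solos Republic is on daylight time, UTC+14:00.
23:45 Solos Republic − 14h = 09:45 UTC.
1 March 2020 is a Sunday, so the first Monday is March 2.
1 September 2020 is a Tuesday, so the first Saturday is September 5 and the second is September 12.
At the standard offset (UTC−08:15), 09:45 UTC − 8h15m = 01:30 Otheph standard time.
The standard-time date in Otheph, September 9, 2020, lies within the daylight-saving period (2 March – 12 September), so Otheph is on daylight time, UTC−07:15.
09:45 UTC − 7h15m = 02:30 Otheph.

02:30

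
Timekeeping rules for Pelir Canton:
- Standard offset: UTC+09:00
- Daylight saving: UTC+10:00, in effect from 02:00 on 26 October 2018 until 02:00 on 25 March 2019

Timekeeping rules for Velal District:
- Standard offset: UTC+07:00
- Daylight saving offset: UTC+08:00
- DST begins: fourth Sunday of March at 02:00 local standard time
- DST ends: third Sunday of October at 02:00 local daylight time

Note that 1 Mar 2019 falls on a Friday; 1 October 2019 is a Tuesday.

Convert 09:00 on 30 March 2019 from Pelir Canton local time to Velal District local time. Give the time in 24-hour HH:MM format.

30 March 2019 is outside the daylight-saving period (26 October 2018 – 25 March 2019), so Pelir Canton is on standard time, UTC+09:00.
09:00 Pelir Canton − 9h = 00:00 UTC.
1 March 2019 is a Friday, so the first Sunday is March 3 and the fourth is March 24.
1 October 2019 is a Tuesday, so the first Sunday is October 6 and the third is October 20.
At the standard offset (UTC+07:00), 00:00 UTC + 7h = 07:00 Velal District standard time.
The standard-time date in Velal District, 30 March 2019, falls between 24 March and 20 October, so daylight saving is in effect and Velal District is at UTC+08:00.
00:00 UTC + 8h = 08:00 Velal District.

08:00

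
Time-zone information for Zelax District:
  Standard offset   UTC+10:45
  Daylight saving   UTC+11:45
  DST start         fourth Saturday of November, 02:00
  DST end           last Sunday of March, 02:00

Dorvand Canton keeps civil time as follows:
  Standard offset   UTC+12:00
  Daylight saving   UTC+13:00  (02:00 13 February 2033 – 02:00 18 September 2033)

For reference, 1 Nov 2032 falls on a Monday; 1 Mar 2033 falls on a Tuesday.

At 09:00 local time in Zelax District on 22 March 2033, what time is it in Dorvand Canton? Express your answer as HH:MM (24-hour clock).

10:15

1 November 2032 is a Monday, so the first Saturday is November 6 and the fourth is November 27.
1 March 2033 is a Tuesday, so Sundays fall on 6, 13, 20, 27; the last is March 27.
Daylight saving runs 27 November 2032 – 27 March 2033; 22 March 2033 is inside that window, so Zelax District is at UTC+11:45.
09:00 Zelax District − 11h45m = 21:15 UTC (rolling into the previous day, 21 March 2033).
At the standard offset (UTC+12:00), 21:15 UTC + 12h = 09:15 Dorvand Canton standard time (rolling into the next day, 22 March 2033).
The standard-time date in Dorvand Canton, 22 March 2033, falls between 13 February and 18 September, so daylight saving is in effect and Dorvand Canton is at UTC+13:00.
21:15 UTC + 13h = 10:15 Dorvand Canton (rolling into the next day, 22 March 2033).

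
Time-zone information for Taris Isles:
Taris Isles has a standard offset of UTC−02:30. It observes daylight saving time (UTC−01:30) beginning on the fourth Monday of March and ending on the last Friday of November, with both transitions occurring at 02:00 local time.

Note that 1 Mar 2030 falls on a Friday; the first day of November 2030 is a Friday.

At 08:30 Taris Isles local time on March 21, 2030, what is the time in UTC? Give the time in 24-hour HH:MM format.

1 March 2030 is a Friday, so the first Monday is March 4 and the fourth is March 25.
1 November 2030 is a Friday, so Fridays fall on 1, 8, 15, 22, 29; the last is November 29.
March 21, 2030 is outside the daylight-saving period (25 March – 29 November), so Taris Isles is on standard time, UTC−02:30.
08:30 local + 2h30m = 11:00 UTC.

11:00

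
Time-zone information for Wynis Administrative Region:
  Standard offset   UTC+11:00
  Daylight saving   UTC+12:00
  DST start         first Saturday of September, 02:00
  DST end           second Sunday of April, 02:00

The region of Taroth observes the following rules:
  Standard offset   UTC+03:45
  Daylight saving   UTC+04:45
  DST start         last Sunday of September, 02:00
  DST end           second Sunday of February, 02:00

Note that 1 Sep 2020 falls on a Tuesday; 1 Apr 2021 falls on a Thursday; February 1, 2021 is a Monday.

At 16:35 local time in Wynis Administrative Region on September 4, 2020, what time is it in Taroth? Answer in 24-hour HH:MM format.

09:20

1 September 2020 is a Tuesday, so the first Saturday is September 5.
1 April 2021 is a Thursday, so the first Sunday is April 4 and the second is April 11.
Daylight saving runs 5 September 2020 – 11 April 2021; September 4, 2020 is outside that window, so Wynis Administrative Region is on standard time at UTC+11:00.
16:35 Wynis Administrative Region − 11h = 05:35 UTC.
1 September 2020 is a Tuesday, so Sundays fall on 6, 13, 20, 27; the last is September 27.
1 February 2021 is a Monday, so the first Sunday is February 7 and the second is February 14.
At the standard offset (UTC+03:45), 05:35 UTC + 3h45m = 09:20 Taroth standard time.
The standard-time date in Taroth, September 4, 2020, is outside the daylight-saving period (27 September 2020 – 14 February 2021), so Taroth is on standard time, UTC+03:45.
05:35 UTC + 3h45m = 09:20 Taroth.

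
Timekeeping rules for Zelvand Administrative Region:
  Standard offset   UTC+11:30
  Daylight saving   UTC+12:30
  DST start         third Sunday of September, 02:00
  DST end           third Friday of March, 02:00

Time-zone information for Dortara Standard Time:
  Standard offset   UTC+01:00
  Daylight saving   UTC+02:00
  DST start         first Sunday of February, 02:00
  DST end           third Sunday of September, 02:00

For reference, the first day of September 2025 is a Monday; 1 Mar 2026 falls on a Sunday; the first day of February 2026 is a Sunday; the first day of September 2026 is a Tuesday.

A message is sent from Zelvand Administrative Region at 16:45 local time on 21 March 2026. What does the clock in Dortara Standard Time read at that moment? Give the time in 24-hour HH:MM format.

1 September 2025 is a Monday, so the first Sunday is September 7 and the third is September 21.
1 March 2026 is a Sunday, so the first Friday is March 6 and the third is March 20.
21 March 2026 is outside the daylight-saving period (21 September 2025 – 20 March 2026), so Zelvand Administrative Region is on standard time, UTC+11:30.
16:45 Zelvand Administrative Region − 11h30m = 05:15 UTC.
1 February 2026 is a Sunday, so the first Sunday is February 1.
1 September 2026 is a Tuesday, so the first Sunday is September 6 and the third is September 20.
At the standard offset (UTC+01:00), 05:15 UTC + 1h = 06:15 Dortara Standard Time standard time.
The standard-time date in Dortara Standard Time, 21 March 2026, falls between 1 February and 20 September, so daylight saving is in effect and Dortara Standard Time is at UTC+02:00.
05:15 UTC + 2h = 07:15 Dortara Standard Time.

07:15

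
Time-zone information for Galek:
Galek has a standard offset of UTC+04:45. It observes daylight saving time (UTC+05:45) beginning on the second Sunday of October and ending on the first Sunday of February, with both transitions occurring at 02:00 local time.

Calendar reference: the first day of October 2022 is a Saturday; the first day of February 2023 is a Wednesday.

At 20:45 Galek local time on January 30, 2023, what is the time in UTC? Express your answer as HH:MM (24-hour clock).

1 October 2022 is a Saturday, so the first Sunday is October 2 and the second is October 9.
1 February 2023 is a Wednesday, so the first Sunday is February 5.
Daylight saving runs 9 October 2022 – 5 February 2023; January 30, 2023 is inside that window, so Galek is at UTC+05:45.
20:45 local − 5h45m = 15:00 UTC.

15:00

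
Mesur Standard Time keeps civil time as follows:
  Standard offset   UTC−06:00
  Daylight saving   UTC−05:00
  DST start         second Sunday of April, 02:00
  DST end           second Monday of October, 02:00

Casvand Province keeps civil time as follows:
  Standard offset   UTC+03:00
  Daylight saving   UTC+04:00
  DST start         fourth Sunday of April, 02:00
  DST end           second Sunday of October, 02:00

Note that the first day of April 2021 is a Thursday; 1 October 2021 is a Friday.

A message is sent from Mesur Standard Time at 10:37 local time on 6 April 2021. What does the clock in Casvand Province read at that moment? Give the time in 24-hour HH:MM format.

1 April 2021 is a Thursday, so the first Sunday is April 4 and the second is April 11.
1 October 2021 is a Friday, so the first Monday is October 4 and the second is October 11.
Daylight saving runs 11 April – 11 October; 6 April 2021 is outside that window, so Mesur Standard Time is on standard time at UTC−06:00.
10:37 Mesur Standard Time + 6h = 16:37 UTC.
1 April 2021 is a Thursday, so the first Sunday is April 4 and the fourth is April 25.
1 October 2021 is a Friday, so the first Sunday is October 3 and the second is October 10.
At the standard offset (UTC+03:00), 16:37 UTC + 3h = 19:37 Casvand Province standard time.
Daylight saving runs 25 April – 10 October; the standard-time date in Casvand Province, 6 April 2021, is outside that window, so Casvand Province is on standard time at UTC+03:00.
16:37 UTC + 3h = 19:37 Casvand Province.

19:37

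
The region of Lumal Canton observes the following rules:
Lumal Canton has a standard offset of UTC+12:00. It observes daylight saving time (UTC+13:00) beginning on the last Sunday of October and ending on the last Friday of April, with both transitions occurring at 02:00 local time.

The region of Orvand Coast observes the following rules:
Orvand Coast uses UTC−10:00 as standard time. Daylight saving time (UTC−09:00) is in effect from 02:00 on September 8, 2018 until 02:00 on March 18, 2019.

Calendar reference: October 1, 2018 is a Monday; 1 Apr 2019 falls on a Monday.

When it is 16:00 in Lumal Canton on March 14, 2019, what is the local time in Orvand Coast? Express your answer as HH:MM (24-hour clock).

1 October 2018 is a Monday, so Sundays fall on 7, 14, 21, 28; the last is October 28.
1 April 2019 is a Monday, so Fridays fall on 5, 12, 19, 26; the last is April 26.
March 14, 2019 falls between 28 October 2018 and 26 April 2019, so daylight saving is in effect and Lumal Canton is at UTC+13:00.
16:00 Lumal Canton − 13h = 03:00 UTC.
At the standard offset (UTC−10:00), 03:00 UTC − 10h = 17:00 Orvand Coast standard time (rolling into the previous day, 13 March 2019).
Daylight saving runs 8 September 2018 – 18 March 2019; the standard-time date in Orvand Coast, March 13, 2019, is inside that window, so Orvand Coast is at UTC−09:00.
03:00 UTC − 9h = 18:00 Orvand Coast (rolling into the previous day, 13 March 2019).

18:00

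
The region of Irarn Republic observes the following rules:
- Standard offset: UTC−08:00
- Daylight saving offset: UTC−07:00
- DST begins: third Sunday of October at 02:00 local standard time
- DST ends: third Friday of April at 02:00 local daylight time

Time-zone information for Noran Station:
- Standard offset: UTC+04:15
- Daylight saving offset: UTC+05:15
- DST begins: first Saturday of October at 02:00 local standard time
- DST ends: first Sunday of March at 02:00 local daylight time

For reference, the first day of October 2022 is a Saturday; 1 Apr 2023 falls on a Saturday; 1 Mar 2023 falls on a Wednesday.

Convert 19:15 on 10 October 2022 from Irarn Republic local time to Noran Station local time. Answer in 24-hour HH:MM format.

08:30

1 October 2022 is a Saturday, so the first Sunday is October 2 and the third is October 16.
1 April 2023 is a Saturday, so the first Friday is April 7 and the third is April 21.
10 October 2022 does not fall between 16 October 2022 and 21 April 2023, so daylight saving is not in effect and Irarn Republic is at UTC−08:00.
19:15 Irarn Republic + 8h = 03:15 UTC (rolling into the next day, 11 October 2022).
1 October 2022 is a Saturday, so the first Saturday is October 1.
1 March 2023 is a Wednesday, so the first Sunday is March 5.
At the standard offset (UTC+04:15), 03:15 UTC + 4h15m = 07:30 Noran Station standard time.
The standard-time date in Noran Station, 11 October 2022, falls between 1 October 2022 and 5 March 2023, so daylight saving is in effect and Noran Station is at UTC+05:15.
03:15 UTC + 5h15m = 08:30 Noran Station.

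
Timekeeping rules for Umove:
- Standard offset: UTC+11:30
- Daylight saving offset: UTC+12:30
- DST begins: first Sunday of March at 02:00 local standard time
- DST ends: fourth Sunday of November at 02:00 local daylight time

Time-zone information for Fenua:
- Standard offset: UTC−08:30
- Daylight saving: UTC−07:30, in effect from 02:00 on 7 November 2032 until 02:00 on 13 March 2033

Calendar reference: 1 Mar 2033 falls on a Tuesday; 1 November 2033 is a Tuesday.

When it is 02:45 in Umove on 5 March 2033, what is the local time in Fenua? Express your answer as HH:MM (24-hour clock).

07:45

1 March 2033 is a Tuesday, so the first Sunday is March 6.
1 November 2033 is a Tuesday, so the first Sunday is November 6 and the fourth is November 27.
Daylight saving runs 6 March – 27 November; 5 March 2033 is outside that window, so Umove is on standard time at UTC+11:30.
02:45 Umove − 11h30m = 15:15 UTC (rolling into the previous day, 4 March 2033).
At the standard offset (UTC−08:30), 15:15 UTC − 8h30m = 06:45 Fenua standard time.
The standard-time date in Fenua, 4 March 2033, lies within the daylight-saving period (7 November 2032 – 13 March 2033), so Fenua is on daylight time, UTC−07:30.
15:15 UTC − 7h30m = 07:45 Fenua.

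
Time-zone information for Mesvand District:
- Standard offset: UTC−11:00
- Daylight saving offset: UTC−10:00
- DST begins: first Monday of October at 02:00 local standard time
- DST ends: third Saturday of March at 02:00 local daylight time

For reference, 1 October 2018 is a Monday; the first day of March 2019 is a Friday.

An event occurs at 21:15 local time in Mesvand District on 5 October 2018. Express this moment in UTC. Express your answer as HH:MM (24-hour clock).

07:15

1 October 2018 is a Monday, so the first Monday is October 1.
1 March 2019 is a Friday, so the first Saturday is March 2 and the third is March 16.
5 October 2018 falls between 1 October 2018 and 16 March 2019, so daylight saving is in effect and Mesvand District is at UTC−10:00.
21:15 local + 10h = 07:15 UTC (rolling into the next day, 6 October 2018).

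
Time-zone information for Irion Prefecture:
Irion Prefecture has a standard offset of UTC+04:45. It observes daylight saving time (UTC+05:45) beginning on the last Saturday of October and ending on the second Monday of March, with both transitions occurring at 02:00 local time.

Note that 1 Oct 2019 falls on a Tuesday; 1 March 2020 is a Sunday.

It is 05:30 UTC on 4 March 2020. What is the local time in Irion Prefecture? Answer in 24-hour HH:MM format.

11:15

1 October 2019 is a Tuesday, so Saturdays fall on 5, 12, 19, 26; the last is October 26.
1 March 2020 is a Sunday, so the first Monday is March 2 and the second is March 9.
At the standard offset (UTC+04:45), 05:30 UTC + 4h45m = 10:15 Irion Prefecture standard time.
The standard-time date in Irion Prefecture, 4 March 2020, falls between 26 October 2019 and 9 March 2020, so daylight saving is in effect and Irion Prefecture is at UTC+05:45.
05:30 UTC + 5h45m = 11:15 local.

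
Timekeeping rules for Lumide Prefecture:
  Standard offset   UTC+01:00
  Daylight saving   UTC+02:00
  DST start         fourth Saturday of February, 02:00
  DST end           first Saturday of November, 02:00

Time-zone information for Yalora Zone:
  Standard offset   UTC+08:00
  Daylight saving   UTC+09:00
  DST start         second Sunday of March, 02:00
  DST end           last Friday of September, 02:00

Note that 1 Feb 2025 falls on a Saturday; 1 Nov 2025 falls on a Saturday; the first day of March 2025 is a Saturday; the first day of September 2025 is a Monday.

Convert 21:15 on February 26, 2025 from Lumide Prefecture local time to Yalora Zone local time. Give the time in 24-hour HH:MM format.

03:15

1 February 2025 is a Saturday, so the first Saturday is February 1 and the fourth is February 22.
1 November 2025 is a Saturday, so the first Saturday is November 1.
Daylight saving runs 22 February – 1 November; February 26, 2025 is inside that window, so Lumide Prefecture is at UTC+02:00.
21:15 Lumide Prefecture − 2h = 19:15 UTC.
1 March 2025 is a Saturday, so the first Sunday is March 2 and the second is March 9.
1 September 2025 is a Monday, so Fridays fall on 5, 12, 19, 26; the last is September 26.
At the standard offset (UTC+08:00), 19:15 UTC + 8h = 03:15 Yalora Zone standard time (rolling into the next day, 27 February 2025).
The standard-time date in Yalora Zone, February 27, 2025, does not fall between 9 March and 26 September, so daylight saving is not in effect and Yalora Zone is at UTC+08:00.
19:15 UTC + 8h = 03:15 Yalora Zone (rolling into the next day, 27 February 2025).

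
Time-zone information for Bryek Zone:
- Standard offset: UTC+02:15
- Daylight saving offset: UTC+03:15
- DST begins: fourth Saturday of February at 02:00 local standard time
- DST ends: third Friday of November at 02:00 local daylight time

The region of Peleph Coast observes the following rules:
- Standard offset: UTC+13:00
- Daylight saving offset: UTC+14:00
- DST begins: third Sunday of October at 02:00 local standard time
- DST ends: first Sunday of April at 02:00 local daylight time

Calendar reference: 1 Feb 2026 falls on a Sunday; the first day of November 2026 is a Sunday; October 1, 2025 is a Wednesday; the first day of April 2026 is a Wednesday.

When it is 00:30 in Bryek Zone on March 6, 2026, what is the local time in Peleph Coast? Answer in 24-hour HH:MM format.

1 February 2026 is a Sunday, so the first Saturday is February 7 and the fourth is February 28.
1 November 2026 is a Sunday, so the first Friday is November 6 and the third is November 20.
March 6, 2026 lies within the daylight-saving period (28 February – 20 November), so Bryek Zone is on daylight time, UTC+03:15.
00:30 Bryek Zone − 3h15m = 21:15 UTC (rolling into the previous day, 5 March 2026).
1 October 2025 is a Wednesday, so the first Sunday is October 5 and the third is October 19.
1 April 2026 is a Wednesday, so the first Sunday is April 5.
At the standard offset (UTC+13:00), 21:15 UTC + 13h = 10:15 Peleph Coast standard time (rolling into the next day, 6 March 2026).
Daylight saving runs 19 October 2025 – 5 April 2026; the standard-time date in Peleph Coast, March 6, 2026, is inside that window, so Peleph Coast is at UTC+14:00.
21:15 UTC + 14h = 11:15 Peleph Coast (rolling into the next day, 6 March 2026).

11:15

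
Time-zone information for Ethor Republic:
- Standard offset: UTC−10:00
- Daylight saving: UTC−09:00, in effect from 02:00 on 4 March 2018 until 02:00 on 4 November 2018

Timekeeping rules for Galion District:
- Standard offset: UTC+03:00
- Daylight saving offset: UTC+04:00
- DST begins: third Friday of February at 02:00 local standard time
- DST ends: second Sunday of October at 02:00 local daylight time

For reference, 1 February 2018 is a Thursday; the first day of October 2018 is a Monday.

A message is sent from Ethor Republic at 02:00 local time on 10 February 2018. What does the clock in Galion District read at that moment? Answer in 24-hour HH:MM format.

15:00

Daylight saving runs 4 March – 4 November; 10 February 2018 is outside that window, so Ethor Republic is on standard time at UTC−10:00.
02:00 Ethor Republic + 10h = 12:00 UTC.
1 February 2018 is a Thursday, so the first Friday is February 2 and the third is February 16.
1 October 2018 is a Monday, so the first Sunday is October 7 and the second is October 14.
At the standard offset (UTC+03:00), 12:00 UTC + 3h = 15:00 Galion District standard time.
Daylight saving runs 16 February – 14 October; the standard-time date in Galion District, 10 February 2018, is outside that window, so Galion District is on standard time at UTC+03:00.
12:00 UTC + 3h = 15:00 Galion District.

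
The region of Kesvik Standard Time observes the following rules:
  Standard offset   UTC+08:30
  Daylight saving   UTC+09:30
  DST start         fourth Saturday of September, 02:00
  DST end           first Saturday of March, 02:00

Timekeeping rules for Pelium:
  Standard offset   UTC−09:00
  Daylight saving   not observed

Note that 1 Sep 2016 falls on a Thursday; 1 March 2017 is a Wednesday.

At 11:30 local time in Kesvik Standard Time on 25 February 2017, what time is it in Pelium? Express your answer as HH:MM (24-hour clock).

17:00

1 September 2016 is a Thursday, so the first Saturday is September 3 and the fourth is September 24.
1 March 2017 is a Wednesday, so the first Saturday is March 4.
25 February 2017 lies within the daylight-saving period (24 September 2016 – 4 March 2017), so Kesvik Standard Time is on daylight time, UTC+09:30.
11:30 Kesvik Standard Time − 9h30m = 02:00 UTC.
Pelium stays on UTC−09:00 all year.
02:00 UTC − 9h = 17:00 Pelium (rolling into the previous day, 24 February 2017).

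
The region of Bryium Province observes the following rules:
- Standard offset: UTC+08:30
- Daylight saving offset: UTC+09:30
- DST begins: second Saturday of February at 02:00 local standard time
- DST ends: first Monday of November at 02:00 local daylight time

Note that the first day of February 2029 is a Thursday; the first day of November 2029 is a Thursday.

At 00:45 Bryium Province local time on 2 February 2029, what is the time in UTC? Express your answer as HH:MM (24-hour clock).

1 February 2029 is a Thursday, so the first Saturday is February 3 and the second is February 10.
1 November 2029 is a Thursday, so the first Monday is November 5.
2 February 2029 does not fall between 10 February and 5 November, so daylight saving is not in effect and Bryium Province is at UTC+08:30.
00:45 local − 8h30m = 16:15 UTC (rolling into the previous day, 1 February 2029).

16:15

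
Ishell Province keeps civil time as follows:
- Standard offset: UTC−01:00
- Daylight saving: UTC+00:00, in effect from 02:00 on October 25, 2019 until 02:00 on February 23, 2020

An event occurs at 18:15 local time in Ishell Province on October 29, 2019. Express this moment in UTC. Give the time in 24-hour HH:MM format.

Daylight saving runs 25 October 2019 – 23 February 2020; October 29, 2019 is inside that window, so Ishell Province is at UTC+00:00.
18:15 local − 0h = 18:15 UTC.

18:15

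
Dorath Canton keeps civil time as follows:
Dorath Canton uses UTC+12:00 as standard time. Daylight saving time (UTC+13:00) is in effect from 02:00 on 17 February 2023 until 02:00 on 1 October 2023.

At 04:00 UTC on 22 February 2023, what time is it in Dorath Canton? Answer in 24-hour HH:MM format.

At the standard offset (UTC+12:00), 04:00 UTC + 12h = 16:00 Dorath Canton standard time.
The standard-time date in Dorath Canton, 22 February 2023, lies within the daylight-saving period (17 February – 1 October), so Dorath Canton is on daylight time, UTC+13:00.
04:00 UTC + 13h = 17:00 local.

17:00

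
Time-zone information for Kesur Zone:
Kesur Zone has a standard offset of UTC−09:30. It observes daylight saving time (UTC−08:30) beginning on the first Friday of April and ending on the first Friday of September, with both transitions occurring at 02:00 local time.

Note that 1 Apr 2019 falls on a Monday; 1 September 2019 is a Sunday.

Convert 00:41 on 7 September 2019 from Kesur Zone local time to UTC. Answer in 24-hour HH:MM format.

1 April 2019 is a Monday, so the first Friday is April 5.
1 September 2019 is a Sunday, so the first Friday is September 6.
7 September 2019 does not fall between 5 April and 6 September, so daylight saving is not in effect and Kesur Zone is at UTC−09:30.
00:41 local + 9h30m = 10:11 UTC.

10:11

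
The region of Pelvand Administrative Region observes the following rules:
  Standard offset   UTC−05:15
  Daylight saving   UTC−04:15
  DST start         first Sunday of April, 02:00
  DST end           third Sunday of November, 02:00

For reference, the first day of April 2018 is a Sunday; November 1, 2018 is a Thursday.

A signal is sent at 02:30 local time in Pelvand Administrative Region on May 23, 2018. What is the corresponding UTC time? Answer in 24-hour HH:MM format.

1 April 2018 is a Sunday, so the first Sunday is April 1.
1 November 2018 is a Thursday, so the first Sunday is November 4 and the third is November 18.
May 23, 2018 lies within the daylight-saving period (1 April – 18 November), so Pelvand Administrative Region is on daylight time, UTC−04:15.
02:30 local + 4h15m = 06:45 UTC.

06:45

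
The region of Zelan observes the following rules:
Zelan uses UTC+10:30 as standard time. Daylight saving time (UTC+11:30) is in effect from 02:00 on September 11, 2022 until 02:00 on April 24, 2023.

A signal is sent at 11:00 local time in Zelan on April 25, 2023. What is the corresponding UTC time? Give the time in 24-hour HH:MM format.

00:30

Daylight saving runs 11 September 2022 – 24 April 2023; April 25, 2023 is outside that window, so Zelan is on standard time at UTC+10:30.
11:00 local − 10h30m = 00:30 UTC.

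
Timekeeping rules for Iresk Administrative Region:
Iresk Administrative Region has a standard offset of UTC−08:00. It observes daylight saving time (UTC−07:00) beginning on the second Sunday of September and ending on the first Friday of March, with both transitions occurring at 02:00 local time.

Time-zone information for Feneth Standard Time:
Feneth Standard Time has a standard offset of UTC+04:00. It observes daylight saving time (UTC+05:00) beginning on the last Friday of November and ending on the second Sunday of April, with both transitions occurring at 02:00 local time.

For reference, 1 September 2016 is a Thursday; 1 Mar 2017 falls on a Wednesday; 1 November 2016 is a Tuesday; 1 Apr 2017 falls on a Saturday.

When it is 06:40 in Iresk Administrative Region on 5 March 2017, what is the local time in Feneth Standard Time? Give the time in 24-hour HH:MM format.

1 September 2016 is a Thursday, so the first Sunday is September 4 and the second is September 11.
1 March 2017 is a Wednesday, so the first Friday is March 3.
5 March 2017 does not fall between 11 September 2016 and 3 March 2017, so daylight saving is not in effect and Iresk Administrative Region is at UTC−08:00.
06:40 Iresk Administrative Region + 8h = 14:40 UTC.
1 November 2016 is a Tuesday, so Fridays fall on 4, 11, 18, 25; the last is November 25.
1 April 2017 is a Saturday, so the first Sunday is April 2 and the second is April 9.
At the standard offset (UTC+04:00), 14:40 UTC + 4h = 18:40 Feneth Standard Time standard time.
The standard-time date in Feneth Standard Time, 5 March 2017, falls between 25 November 2016 and 9 April 2017, so daylight saving is in effect and Feneth Standard Time is at UTC+05:00.
14:40 UTC + 5h = 19:40 Feneth Standard Time.

19:40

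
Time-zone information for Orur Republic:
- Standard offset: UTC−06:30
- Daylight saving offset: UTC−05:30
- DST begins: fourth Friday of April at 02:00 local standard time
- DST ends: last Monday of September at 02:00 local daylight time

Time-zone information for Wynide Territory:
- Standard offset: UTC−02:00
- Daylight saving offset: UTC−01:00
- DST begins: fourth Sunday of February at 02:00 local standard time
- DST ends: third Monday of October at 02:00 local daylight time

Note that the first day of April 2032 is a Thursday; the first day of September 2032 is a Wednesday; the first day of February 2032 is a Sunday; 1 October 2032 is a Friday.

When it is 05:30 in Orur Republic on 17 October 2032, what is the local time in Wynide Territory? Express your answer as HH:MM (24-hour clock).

1 April 2032 is a Thursday, so the first Friday is April 2 and the fourth is April 23.
1 September 2032 is a Wednesday, so Mondays fall on 6, 13, 20, 27; the last is September 27.
Daylight saving runs 23 April – 27 September; 17 October 2032 is outside that window, so Orur Republic is on standard time at UTC−06:30.
05:30 Orur Republic + 6h30m = 12:00 UTC.
1 February 2032 is a Sunday, so the first Sunday is February 1 and the fourth is February 22.
1 October 2032 is a Friday, so the first Monday is October 4 and the third is October 18.
At the standard offset (UTC−02:00), 12:00 UTC − 2h = 10:00 Wynide Territory standard time.
The standard-time date in Wynide Territory, 17 October 2032, falls between 22 February and 18 October, so daylight saving is in effect and Wynide Territory is at UTC−01:00.
12:00 UTC − 1h = 11:00 Wynide Territory.

11:00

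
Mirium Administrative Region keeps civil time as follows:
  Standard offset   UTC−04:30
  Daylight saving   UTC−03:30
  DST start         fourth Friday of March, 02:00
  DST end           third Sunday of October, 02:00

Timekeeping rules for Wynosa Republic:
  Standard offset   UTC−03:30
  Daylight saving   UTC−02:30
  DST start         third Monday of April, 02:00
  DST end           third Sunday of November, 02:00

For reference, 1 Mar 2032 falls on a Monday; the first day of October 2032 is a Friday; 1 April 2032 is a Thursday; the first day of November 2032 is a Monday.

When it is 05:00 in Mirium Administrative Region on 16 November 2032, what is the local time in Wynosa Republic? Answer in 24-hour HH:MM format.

1 March 2032 is a Monday, so the first Friday is March 5 and the fourth is March 26.
1 October 2032 is a Friday, so the first Sunday is October 3 and the third is October 17.
16 November 2032 is outside the daylight-saving period (26 March – 17 October), so Mirium Administrative Region is on standard time, UTC−04:30.
05:00 Mirium Administrative Region + 4h30m = 09:30 UTC.
1 April 2032 is a Thursday, so the first Monday is April 5 and the third is April 19.
1 November 2032 is a Monday, so the first Sunday is November 7 and the third is November 21.
At the standard offset (UTC−03:30), 09:30 UTC − 3h30m = 06:00 Wynosa Republic standard time.
The standard-time date in Wynosa Republic, 16 November 2032, falls between 19 April and 21 November, so daylight saving is in effect and Wynosa Republic is at UTC−02:30.
09:30 UTC − 2h30m = 07:00 Wynosa Republic.

07:00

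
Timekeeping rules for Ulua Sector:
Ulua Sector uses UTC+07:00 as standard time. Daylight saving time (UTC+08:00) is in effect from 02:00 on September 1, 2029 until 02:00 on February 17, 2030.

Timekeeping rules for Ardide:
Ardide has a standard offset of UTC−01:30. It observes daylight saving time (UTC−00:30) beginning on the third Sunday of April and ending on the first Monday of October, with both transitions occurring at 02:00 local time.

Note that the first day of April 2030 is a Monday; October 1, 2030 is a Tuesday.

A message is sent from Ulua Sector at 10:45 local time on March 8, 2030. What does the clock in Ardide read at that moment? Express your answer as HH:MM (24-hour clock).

02:15

March 8, 2030 is outside the daylight-saving period (1 September 2029 – 17 February 2030), so Ulua Sector is on standard time, UTC+07:00.
10:45 Ulua Sector − 7h = 03:45 UTC.
1 April 2030 is a Monday, so the first Sunday is April 7 and the third is April 21.
1 October 2030 is a Tuesday, so the first Monday is October 7.
At the standard offset (UTC−01:30), 03:45 UTC − 1h30m = 02:15 Ardide standard time.
Daylight saving runs 21 April – 7 October; the standard-time date in Ardide, March 8, 2030, is outside that window, so Ardide is on standard time at UTC−01:30.
03:45 UTC − 1h30m = 02:15 Ardide.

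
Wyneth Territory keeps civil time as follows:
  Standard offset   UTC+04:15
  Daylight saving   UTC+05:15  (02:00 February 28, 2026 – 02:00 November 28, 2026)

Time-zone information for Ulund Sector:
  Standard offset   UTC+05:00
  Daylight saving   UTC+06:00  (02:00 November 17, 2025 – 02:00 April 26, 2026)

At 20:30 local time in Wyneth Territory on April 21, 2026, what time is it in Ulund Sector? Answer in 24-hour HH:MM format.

21:15

Daylight saving runs 28 February – 28 November; April 21, 2026 is inside that window, so Wyneth Territory is at UTC+05:15.
20:30 Wyneth Territory − 5h15m = 15:15 UTC.
At the standard offset (UTC+05:00), 15:15 UTC + 5h = 20:15 Ulund Sector standard time.
The standard-time date in Ulund Sector, April 21, 2026, falls between 17 November 2025 and 26 April 2026, so daylight saving is in effect and Ulund Sector is at UTC+06:00.
15:15 UTC + 6h = 21:15 Ulund Sector.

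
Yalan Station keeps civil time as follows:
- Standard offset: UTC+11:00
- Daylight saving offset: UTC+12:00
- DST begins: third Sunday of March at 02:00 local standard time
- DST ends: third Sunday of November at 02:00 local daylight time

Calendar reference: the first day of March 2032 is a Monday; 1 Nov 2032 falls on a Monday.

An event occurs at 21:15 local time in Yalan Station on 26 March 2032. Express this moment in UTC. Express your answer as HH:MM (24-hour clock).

1 March 2032 is a Monday, so the first Sunday is March 7 and the third is March 21.
1 November 2032 is a Monday, so the first Sunday is November 7 and the third is November 21.
Daylight saving runs 21 March – 21 November; 26 March 2032 is inside that window, so Yalan Station is at UTC+12:00.
21:15 local − 12h = 09:15 UTC.

09:15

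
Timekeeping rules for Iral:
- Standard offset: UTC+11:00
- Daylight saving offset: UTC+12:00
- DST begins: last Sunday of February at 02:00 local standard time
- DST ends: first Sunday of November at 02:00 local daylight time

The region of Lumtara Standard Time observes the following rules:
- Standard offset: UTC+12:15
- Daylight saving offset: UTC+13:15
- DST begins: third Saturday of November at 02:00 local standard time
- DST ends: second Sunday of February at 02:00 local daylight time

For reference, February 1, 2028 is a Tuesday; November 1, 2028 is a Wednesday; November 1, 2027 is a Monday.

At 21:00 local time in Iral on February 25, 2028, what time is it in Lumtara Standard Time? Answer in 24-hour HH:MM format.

22:15

1 February 2028 is a Tuesday, so Sundays fall on 6, 13, 20, 27; the last is February 27.
1 November 2028 is a Wednesday, so the first Sunday is November 5.
February 25, 2028 is outside the daylight-saving period (27 February – 5 November), so Iral is on standard time, UTC+11:00.
21:00 Iral − 11h = 10:00 UTC.
1 November 2027 is a Monday, so the first Saturday is November 6 and the third is November 20.
1 February 2028 is a Tuesday, so the first Sunday is February 6 and the second is February 13.
At the standard offset (UTC+12:15), 10:00 UTC + 12h15m = 22:15 Lumtara Standard Time standard time.
Daylight saving runs 20 November 2027 – 13 February 2028; the standard-time date in Lumtara Standard Time, February 25, 2028, is outside that window, so Lumtara Standard Time is on standard time at UTC+12:15.
10:00 UTC + 12h15m = 22:15 Lumtara Standard Time.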